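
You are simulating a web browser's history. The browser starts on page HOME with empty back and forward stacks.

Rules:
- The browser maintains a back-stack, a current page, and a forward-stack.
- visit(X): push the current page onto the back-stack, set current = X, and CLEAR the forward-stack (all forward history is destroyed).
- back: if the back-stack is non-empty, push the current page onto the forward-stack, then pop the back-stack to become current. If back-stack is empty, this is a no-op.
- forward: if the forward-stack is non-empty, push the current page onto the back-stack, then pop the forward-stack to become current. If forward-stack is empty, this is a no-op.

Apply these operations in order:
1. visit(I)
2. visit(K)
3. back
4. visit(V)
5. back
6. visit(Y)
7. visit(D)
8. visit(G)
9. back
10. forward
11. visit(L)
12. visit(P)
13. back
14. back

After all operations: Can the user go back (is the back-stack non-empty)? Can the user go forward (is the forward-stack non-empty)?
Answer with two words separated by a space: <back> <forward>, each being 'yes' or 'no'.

Answer: yes yes

Derivation:
After 1 (visit(I)): cur=I back=1 fwd=0
After 2 (visit(K)): cur=K back=2 fwd=0
After 3 (back): cur=I back=1 fwd=1
After 4 (visit(V)): cur=V back=2 fwd=0
After 5 (back): cur=I back=1 fwd=1
After 6 (visit(Y)): cur=Y back=2 fwd=0
After 7 (visit(D)): cur=D back=3 fwd=0
After 8 (visit(G)): cur=G back=4 fwd=0
After 9 (back): cur=D back=3 fwd=1
After 10 (forward): cur=G back=4 fwd=0
After 11 (visit(L)): cur=L back=5 fwd=0
After 12 (visit(P)): cur=P back=6 fwd=0
After 13 (back): cur=L back=5 fwd=1
After 14 (back): cur=G back=4 fwd=2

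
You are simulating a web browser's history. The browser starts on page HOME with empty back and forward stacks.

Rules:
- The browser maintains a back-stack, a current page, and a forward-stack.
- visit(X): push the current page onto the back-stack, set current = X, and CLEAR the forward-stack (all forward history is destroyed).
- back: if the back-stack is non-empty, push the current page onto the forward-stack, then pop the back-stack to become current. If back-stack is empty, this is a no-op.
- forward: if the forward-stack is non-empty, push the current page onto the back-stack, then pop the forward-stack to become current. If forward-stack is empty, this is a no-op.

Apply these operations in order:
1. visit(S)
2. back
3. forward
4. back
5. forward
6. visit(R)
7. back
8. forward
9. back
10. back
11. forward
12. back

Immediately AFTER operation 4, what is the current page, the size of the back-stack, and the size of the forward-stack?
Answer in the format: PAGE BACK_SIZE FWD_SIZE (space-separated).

After 1 (visit(S)): cur=S back=1 fwd=0
After 2 (back): cur=HOME back=0 fwd=1
After 3 (forward): cur=S back=1 fwd=0
After 4 (back): cur=HOME back=0 fwd=1

HOME 0 1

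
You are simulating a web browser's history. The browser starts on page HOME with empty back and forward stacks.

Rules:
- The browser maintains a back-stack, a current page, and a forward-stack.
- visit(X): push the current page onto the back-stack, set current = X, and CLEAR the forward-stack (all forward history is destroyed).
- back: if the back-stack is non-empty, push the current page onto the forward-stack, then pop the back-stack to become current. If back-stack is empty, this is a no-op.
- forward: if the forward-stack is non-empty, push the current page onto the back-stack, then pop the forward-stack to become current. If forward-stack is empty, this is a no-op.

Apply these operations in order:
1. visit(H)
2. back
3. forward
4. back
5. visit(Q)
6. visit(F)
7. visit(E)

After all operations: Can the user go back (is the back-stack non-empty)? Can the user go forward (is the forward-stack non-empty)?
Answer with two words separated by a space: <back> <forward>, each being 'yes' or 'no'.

Answer: yes no

Derivation:
After 1 (visit(H)): cur=H back=1 fwd=0
After 2 (back): cur=HOME back=0 fwd=1
After 3 (forward): cur=H back=1 fwd=0
After 4 (back): cur=HOME back=0 fwd=1
After 5 (visit(Q)): cur=Q back=1 fwd=0
After 6 (visit(F)): cur=F back=2 fwd=0
After 7 (visit(E)): cur=E back=3 fwd=0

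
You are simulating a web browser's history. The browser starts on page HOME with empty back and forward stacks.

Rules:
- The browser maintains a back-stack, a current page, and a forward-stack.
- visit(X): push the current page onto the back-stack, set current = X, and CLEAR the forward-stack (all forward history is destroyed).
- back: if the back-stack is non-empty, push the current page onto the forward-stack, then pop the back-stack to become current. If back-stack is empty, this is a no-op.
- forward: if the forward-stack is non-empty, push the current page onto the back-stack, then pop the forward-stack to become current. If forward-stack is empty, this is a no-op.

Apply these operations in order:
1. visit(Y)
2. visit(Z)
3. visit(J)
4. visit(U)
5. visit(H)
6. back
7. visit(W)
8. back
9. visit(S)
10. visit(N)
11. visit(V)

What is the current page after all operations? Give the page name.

Answer: V

Derivation:
After 1 (visit(Y)): cur=Y back=1 fwd=0
After 2 (visit(Z)): cur=Z back=2 fwd=0
After 3 (visit(J)): cur=J back=3 fwd=0
After 4 (visit(U)): cur=U back=4 fwd=0
After 5 (visit(H)): cur=H back=5 fwd=0
After 6 (back): cur=U back=4 fwd=1
After 7 (visit(W)): cur=W back=5 fwd=0
After 8 (back): cur=U back=4 fwd=1
After 9 (visit(S)): cur=S back=5 fwd=0
After 10 (visit(N)): cur=N back=6 fwd=0
After 11 (visit(V)): cur=V back=7 fwd=0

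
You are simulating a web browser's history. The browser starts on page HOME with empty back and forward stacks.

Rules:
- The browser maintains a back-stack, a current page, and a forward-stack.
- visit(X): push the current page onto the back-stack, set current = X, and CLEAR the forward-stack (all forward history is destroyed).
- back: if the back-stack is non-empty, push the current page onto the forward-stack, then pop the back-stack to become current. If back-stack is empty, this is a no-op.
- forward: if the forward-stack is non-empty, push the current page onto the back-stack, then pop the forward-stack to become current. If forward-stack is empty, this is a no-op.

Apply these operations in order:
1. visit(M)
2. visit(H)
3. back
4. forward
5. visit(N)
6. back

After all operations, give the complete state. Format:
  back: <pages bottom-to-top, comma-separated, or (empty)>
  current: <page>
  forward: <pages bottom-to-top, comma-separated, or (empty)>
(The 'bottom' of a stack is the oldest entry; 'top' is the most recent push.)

After 1 (visit(M)): cur=M back=1 fwd=0
After 2 (visit(H)): cur=H back=2 fwd=0
After 3 (back): cur=M back=1 fwd=1
After 4 (forward): cur=H back=2 fwd=0
After 5 (visit(N)): cur=N back=3 fwd=0
After 6 (back): cur=H back=2 fwd=1

Answer: back: HOME,M
current: H
forward: N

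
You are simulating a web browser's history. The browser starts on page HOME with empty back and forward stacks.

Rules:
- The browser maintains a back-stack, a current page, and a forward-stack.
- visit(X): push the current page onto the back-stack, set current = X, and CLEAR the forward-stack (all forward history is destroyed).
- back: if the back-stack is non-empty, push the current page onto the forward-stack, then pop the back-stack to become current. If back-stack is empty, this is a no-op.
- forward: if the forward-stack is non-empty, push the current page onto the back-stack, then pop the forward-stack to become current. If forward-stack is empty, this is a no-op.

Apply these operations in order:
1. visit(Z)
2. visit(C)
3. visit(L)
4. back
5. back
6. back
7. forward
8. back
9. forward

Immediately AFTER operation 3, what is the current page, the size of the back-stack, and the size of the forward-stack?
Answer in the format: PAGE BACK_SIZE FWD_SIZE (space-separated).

After 1 (visit(Z)): cur=Z back=1 fwd=0
After 2 (visit(C)): cur=C back=2 fwd=0
After 3 (visit(L)): cur=L back=3 fwd=0

L 3 0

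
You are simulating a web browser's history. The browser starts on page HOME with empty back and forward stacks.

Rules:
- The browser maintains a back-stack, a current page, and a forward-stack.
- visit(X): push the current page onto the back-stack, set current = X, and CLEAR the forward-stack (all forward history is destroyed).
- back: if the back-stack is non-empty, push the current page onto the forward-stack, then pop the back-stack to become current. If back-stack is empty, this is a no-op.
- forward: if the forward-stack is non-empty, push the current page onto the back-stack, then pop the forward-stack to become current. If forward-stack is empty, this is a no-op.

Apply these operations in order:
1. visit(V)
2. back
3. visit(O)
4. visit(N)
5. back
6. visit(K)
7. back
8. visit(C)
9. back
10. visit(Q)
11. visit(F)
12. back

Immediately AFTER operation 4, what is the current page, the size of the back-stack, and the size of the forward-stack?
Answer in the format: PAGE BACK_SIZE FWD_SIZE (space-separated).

After 1 (visit(V)): cur=V back=1 fwd=0
After 2 (back): cur=HOME back=0 fwd=1
After 3 (visit(O)): cur=O back=1 fwd=0
After 4 (visit(N)): cur=N back=2 fwd=0

N 2 0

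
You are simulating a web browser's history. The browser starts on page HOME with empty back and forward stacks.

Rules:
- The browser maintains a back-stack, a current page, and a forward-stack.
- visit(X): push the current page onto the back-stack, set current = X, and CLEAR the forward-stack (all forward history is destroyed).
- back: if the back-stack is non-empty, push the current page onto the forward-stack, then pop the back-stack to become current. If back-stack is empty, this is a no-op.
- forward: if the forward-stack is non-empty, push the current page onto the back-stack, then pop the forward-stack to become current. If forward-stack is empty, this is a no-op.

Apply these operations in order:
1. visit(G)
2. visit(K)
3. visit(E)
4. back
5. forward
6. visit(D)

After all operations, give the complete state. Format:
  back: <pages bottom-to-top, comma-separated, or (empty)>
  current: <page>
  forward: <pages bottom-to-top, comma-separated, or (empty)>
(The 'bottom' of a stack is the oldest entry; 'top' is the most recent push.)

Answer: back: HOME,G,K,E
current: D
forward: (empty)

Derivation:
After 1 (visit(G)): cur=G back=1 fwd=0
After 2 (visit(K)): cur=K back=2 fwd=0
After 3 (visit(E)): cur=E back=3 fwd=0
After 4 (back): cur=K back=2 fwd=1
After 5 (forward): cur=E back=3 fwd=0
After 6 (visit(D)): cur=D back=4 fwd=0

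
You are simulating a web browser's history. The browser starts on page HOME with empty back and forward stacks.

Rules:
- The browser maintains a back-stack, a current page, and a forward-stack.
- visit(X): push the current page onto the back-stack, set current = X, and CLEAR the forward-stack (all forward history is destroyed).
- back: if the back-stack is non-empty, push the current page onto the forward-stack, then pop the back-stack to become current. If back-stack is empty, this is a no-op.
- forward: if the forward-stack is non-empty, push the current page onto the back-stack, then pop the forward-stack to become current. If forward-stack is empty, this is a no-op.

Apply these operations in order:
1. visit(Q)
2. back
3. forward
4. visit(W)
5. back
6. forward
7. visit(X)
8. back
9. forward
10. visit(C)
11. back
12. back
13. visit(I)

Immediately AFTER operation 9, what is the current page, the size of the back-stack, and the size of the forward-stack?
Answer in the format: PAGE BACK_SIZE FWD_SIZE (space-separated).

After 1 (visit(Q)): cur=Q back=1 fwd=0
After 2 (back): cur=HOME back=0 fwd=1
After 3 (forward): cur=Q back=1 fwd=0
After 4 (visit(W)): cur=W back=2 fwd=0
After 5 (back): cur=Q back=1 fwd=1
After 6 (forward): cur=W back=2 fwd=0
After 7 (visit(X)): cur=X back=3 fwd=0
After 8 (back): cur=W back=2 fwd=1
After 9 (forward): cur=X back=3 fwd=0

X 3 0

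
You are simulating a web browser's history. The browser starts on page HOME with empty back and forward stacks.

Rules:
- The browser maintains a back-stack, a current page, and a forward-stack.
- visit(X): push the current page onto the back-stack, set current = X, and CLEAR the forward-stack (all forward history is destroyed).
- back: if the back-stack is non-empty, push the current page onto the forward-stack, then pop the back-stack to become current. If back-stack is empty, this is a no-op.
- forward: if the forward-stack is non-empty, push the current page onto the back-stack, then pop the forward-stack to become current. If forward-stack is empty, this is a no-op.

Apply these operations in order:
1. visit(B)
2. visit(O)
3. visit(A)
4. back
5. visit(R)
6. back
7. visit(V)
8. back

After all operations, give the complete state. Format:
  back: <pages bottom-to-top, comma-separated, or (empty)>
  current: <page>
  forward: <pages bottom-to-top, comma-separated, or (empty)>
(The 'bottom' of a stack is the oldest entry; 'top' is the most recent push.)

Answer: back: HOME,B
current: O
forward: V

Derivation:
After 1 (visit(B)): cur=B back=1 fwd=0
After 2 (visit(O)): cur=O back=2 fwd=0
After 3 (visit(A)): cur=A back=3 fwd=0
After 4 (back): cur=O back=2 fwd=1
After 5 (visit(R)): cur=R back=3 fwd=0
After 6 (back): cur=O back=2 fwd=1
After 7 (visit(V)): cur=V back=3 fwd=0
After 8 (back): cur=O back=2 fwd=1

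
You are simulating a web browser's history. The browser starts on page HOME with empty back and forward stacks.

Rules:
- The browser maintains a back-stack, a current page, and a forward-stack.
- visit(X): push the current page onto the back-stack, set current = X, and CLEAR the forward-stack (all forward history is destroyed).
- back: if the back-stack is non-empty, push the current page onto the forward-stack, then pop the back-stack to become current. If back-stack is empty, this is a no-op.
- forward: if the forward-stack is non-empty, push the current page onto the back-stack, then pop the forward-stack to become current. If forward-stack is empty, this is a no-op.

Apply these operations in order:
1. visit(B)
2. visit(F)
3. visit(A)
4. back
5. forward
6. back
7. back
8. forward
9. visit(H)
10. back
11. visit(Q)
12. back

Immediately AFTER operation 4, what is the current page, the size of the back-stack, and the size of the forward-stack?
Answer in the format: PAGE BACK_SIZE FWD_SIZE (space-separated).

After 1 (visit(B)): cur=B back=1 fwd=0
After 2 (visit(F)): cur=F back=2 fwd=0
After 3 (visit(A)): cur=A back=3 fwd=0
After 4 (back): cur=F back=2 fwd=1

F 2 1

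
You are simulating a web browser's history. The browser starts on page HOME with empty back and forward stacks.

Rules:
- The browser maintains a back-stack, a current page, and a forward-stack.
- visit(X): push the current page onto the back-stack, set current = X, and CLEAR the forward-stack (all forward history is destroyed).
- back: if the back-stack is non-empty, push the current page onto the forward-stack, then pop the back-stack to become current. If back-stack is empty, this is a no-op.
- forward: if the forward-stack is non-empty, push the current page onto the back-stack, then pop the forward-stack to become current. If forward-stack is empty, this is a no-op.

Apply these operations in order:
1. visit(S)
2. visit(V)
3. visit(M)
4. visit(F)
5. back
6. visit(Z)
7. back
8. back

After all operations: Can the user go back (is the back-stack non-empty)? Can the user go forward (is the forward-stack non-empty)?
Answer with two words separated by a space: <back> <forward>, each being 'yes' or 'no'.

Answer: yes yes

Derivation:
After 1 (visit(S)): cur=S back=1 fwd=0
After 2 (visit(V)): cur=V back=2 fwd=0
After 3 (visit(M)): cur=M back=3 fwd=0
After 4 (visit(F)): cur=F back=4 fwd=0
After 5 (back): cur=M back=3 fwd=1
After 6 (visit(Z)): cur=Z back=4 fwd=0
After 7 (back): cur=M back=3 fwd=1
After 8 (back): cur=V back=2 fwd=2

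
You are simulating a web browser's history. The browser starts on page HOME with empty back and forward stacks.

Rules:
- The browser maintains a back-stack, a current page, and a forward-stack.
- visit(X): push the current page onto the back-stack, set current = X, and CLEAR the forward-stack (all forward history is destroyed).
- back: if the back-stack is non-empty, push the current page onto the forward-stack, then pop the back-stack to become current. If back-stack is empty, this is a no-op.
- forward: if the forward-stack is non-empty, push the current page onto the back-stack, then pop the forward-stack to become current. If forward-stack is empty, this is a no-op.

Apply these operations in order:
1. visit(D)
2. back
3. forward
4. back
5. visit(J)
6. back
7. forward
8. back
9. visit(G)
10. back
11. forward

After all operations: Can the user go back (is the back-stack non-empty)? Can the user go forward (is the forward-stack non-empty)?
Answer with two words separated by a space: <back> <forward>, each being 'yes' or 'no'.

After 1 (visit(D)): cur=D back=1 fwd=0
After 2 (back): cur=HOME back=0 fwd=1
After 3 (forward): cur=D back=1 fwd=0
After 4 (back): cur=HOME back=0 fwd=1
After 5 (visit(J)): cur=J back=1 fwd=0
After 6 (back): cur=HOME back=0 fwd=1
After 7 (forward): cur=J back=1 fwd=0
After 8 (back): cur=HOME back=0 fwd=1
After 9 (visit(G)): cur=G back=1 fwd=0
After 10 (back): cur=HOME back=0 fwd=1
After 11 (forward): cur=G back=1 fwd=0

Answer: yes no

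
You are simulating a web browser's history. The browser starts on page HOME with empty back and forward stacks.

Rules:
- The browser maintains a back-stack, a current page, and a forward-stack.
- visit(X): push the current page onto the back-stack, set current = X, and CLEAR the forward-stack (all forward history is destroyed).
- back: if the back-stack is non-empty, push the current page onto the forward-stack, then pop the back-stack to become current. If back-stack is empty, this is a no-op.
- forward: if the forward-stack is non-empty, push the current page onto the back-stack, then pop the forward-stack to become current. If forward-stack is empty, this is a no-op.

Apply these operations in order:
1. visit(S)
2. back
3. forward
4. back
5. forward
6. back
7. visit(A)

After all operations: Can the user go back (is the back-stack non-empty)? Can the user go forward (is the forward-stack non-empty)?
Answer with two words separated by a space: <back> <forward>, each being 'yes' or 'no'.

Answer: yes no

Derivation:
After 1 (visit(S)): cur=S back=1 fwd=0
After 2 (back): cur=HOME back=0 fwd=1
After 3 (forward): cur=S back=1 fwd=0
After 4 (back): cur=HOME back=0 fwd=1
After 5 (forward): cur=S back=1 fwd=0
After 6 (back): cur=HOME back=0 fwd=1
After 7 (visit(A)): cur=A back=1 fwd=0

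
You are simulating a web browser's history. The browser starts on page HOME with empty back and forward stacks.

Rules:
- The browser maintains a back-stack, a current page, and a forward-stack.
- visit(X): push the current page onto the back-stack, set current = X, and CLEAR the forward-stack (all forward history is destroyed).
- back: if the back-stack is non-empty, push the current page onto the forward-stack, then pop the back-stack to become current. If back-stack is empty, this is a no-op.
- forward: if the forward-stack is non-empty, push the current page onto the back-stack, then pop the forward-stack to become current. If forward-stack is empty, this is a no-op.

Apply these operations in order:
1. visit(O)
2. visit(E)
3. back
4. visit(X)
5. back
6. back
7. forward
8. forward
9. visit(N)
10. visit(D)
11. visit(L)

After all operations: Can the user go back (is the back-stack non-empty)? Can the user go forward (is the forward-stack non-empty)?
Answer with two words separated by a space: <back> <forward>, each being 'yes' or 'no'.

Answer: yes no

Derivation:
After 1 (visit(O)): cur=O back=1 fwd=0
After 2 (visit(E)): cur=E back=2 fwd=0
After 3 (back): cur=O back=1 fwd=1
After 4 (visit(X)): cur=X back=2 fwd=0
After 5 (back): cur=O back=1 fwd=1
After 6 (back): cur=HOME back=0 fwd=2
After 7 (forward): cur=O back=1 fwd=1
After 8 (forward): cur=X back=2 fwd=0
After 9 (visit(N)): cur=N back=3 fwd=0
After 10 (visit(D)): cur=D back=4 fwd=0
After 11 (visit(L)): cur=L back=5 fwd=0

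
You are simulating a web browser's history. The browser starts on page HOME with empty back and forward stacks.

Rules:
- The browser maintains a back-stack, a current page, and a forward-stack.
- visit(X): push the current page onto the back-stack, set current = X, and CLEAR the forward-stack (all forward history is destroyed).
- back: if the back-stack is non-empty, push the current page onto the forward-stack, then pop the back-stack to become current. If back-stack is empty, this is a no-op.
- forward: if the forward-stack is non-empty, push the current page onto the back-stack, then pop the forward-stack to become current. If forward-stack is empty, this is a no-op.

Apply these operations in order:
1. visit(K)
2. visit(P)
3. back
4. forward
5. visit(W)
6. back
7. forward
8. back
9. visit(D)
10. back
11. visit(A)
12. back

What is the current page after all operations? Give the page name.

Answer: P

Derivation:
After 1 (visit(K)): cur=K back=1 fwd=0
After 2 (visit(P)): cur=P back=2 fwd=0
After 3 (back): cur=K back=1 fwd=1
After 4 (forward): cur=P back=2 fwd=0
After 5 (visit(W)): cur=W back=3 fwd=0
After 6 (back): cur=P back=2 fwd=1
After 7 (forward): cur=W back=3 fwd=0
After 8 (back): cur=P back=2 fwd=1
After 9 (visit(D)): cur=D back=3 fwd=0
After 10 (back): cur=P back=2 fwd=1
After 11 (visit(A)): cur=A back=3 fwd=0
After 12 (back): cur=P back=2 fwd=1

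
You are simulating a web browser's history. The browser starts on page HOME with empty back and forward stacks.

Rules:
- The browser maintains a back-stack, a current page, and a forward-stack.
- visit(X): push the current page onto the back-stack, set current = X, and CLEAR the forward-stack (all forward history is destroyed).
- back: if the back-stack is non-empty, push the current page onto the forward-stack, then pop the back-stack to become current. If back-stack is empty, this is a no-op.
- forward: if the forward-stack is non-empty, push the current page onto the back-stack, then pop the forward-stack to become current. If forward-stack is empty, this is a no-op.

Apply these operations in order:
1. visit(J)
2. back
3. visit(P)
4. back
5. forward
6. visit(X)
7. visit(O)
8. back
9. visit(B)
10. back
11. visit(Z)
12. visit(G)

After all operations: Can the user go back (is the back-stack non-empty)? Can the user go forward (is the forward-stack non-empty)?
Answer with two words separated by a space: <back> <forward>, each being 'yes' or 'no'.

After 1 (visit(J)): cur=J back=1 fwd=0
After 2 (back): cur=HOME back=0 fwd=1
After 3 (visit(P)): cur=P back=1 fwd=0
After 4 (back): cur=HOME back=0 fwd=1
After 5 (forward): cur=P back=1 fwd=0
After 6 (visit(X)): cur=X back=2 fwd=0
After 7 (visit(O)): cur=O back=3 fwd=0
After 8 (back): cur=X back=2 fwd=1
After 9 (visit(B)): cur=B back=3 fwd=0
After 10 (back): cur=X back=2 fwd=1
After 11 (visit(Z)): cur=Z back=3 fwd=0
After 12 (visit(G)): cur=G back=4 fwd=0

Answer: yes no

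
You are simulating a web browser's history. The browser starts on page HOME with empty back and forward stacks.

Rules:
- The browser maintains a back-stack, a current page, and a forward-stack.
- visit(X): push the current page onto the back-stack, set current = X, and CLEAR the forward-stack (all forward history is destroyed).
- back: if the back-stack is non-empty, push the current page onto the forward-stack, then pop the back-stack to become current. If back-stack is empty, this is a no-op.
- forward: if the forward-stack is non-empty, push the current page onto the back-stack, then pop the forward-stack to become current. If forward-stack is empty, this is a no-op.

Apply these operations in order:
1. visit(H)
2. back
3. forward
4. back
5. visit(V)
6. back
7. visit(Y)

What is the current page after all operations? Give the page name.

After 1 (visit(H)): cur=H back=1 fwd=0
After 2 (back): cur=HOME back=0 fwd=1
After 3 (forward): cur=H back=1 fwd=0
After 4 (back): cur=HOME back=0 fwd=1
After 5 (visit(V)): cur=V back=1 fwd=0
After 6 (back): cur=HOME back=0 fwd=1
After 7 (visit(Y)): cur=Y back=1 fwd=0

Answer: Y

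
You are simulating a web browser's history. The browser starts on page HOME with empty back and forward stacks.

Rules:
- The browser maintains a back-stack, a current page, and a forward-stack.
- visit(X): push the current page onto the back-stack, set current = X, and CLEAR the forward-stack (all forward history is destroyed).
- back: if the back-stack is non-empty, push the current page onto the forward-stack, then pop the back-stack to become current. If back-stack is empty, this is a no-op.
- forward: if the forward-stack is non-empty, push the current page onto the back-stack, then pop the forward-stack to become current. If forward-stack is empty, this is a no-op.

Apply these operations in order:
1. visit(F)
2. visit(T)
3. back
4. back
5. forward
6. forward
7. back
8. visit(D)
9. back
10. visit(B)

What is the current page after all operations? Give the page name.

Answer: B

Derivation:
After 1 (visit(F)): cur=F back=1 fwd=0
After 2 (visit(T)): cur=T back=2 fwd=0
After 3 (back): cur=F back=1 fwd=1
After 4 (back): cur=HOME back=0 fwd=2
After 5 (forward): cur=F back=1 fwd=1
After 6 (forward): cur=T back=2 fwd=0
After 7 (back): cur=F back=1 fwd=1
After 8 (visit(D)): cur=D back=2 fwd=0
After 9 (back): cur=F back=1 fwd=1
After 10 (visit(B)): cur=B back=2 fwd=0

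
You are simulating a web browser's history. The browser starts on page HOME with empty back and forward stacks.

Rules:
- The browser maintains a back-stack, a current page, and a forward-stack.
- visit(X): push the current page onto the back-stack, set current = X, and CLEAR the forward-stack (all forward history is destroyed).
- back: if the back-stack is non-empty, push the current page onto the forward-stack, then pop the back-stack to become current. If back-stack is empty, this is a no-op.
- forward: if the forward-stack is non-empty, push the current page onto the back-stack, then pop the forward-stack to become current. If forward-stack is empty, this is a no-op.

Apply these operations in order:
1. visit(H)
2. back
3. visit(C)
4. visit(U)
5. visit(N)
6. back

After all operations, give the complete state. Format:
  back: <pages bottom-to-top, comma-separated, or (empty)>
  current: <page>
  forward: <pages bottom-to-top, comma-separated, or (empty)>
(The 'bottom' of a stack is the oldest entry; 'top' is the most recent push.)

After 1 (visit(H)): cur=H back=1 fwd=0
After 2 (back): cur=HOME back=0 fwd=1
After 3 (visit(C)): cur=C back=1 fwd=0
After 4 (visit(U)): cur=U back=2 fwd=0
After 5 (visit(N)): cur=N back=3 fwd=0
After 6 (back): cur=U back=2 fwd=1

Answer: back: HOME,C
current: U
forward: N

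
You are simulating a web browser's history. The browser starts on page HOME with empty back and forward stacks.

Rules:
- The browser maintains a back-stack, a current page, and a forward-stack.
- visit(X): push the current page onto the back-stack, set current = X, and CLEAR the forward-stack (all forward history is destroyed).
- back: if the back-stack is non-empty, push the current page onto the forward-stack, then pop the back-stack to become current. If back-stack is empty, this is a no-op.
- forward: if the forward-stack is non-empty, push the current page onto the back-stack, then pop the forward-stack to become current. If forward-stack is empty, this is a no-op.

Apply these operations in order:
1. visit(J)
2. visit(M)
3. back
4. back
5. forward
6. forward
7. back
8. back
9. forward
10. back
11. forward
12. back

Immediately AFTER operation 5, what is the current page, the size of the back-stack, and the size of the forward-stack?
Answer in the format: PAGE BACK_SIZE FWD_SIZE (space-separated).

After 1 (visit(J)): cur=J back=1 fwd=0
After 2 (visit(M)): cur=M back=2 fwd=0
After 3 (back): cur=J back=1 fwd=1
After 4 (back): cur=HOME back=0 fwd=2
After 5 (forward): cur=J back=1 fwd=1

J 1 1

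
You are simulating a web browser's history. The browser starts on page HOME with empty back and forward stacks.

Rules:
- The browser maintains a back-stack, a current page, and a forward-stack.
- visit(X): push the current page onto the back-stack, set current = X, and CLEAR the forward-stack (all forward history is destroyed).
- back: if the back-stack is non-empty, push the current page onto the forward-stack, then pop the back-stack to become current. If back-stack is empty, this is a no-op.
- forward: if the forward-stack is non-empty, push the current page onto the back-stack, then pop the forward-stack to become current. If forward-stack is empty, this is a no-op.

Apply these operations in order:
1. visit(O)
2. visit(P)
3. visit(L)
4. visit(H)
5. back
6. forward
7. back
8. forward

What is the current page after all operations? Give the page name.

After 1 (visit(O)): cur=O back=1 fwd=0
After 2 (visit(P)): cur=P back=2 fwd=0
After 3 (visit(L)): cur=L back=3 fwd=0
After 4 (visit(H)): cur=H back=4 fwd=0
After 5 (back): cur=L back=3 fwd=1
After 6 (forward): cur=H back=4 fwd=0
After 7 (back): cur=L back=3 fwd=1
After 8 (forward): cur=H back=4 fwd=0

Answer: H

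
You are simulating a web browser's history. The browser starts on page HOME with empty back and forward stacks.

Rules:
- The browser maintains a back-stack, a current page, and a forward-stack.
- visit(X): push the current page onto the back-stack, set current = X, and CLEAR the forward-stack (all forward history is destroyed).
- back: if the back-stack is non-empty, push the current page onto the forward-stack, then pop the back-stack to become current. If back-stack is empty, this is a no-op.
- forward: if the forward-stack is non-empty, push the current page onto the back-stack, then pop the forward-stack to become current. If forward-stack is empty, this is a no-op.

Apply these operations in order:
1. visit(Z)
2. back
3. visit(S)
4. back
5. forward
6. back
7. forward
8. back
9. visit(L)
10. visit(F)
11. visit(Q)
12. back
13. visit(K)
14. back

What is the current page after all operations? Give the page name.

Answer: F

Derivation:
After 1 (visit(Z)): cur=Z back=1 fwd=0
After 2 (back): cur=HOME back=0 fwd=1
After 3 (visit(S)): cur=S back=1 fwd=0
After 4 (back): cur=HOME back=0 fwd=1
After 5 (forward): cur=S back=1 fwd=0
After 6 (back): cur=HOME back=0 fwd=1
After 7 (forward): cur=S back=1 fwd=0
After 8 (back): cur=HOME back=0 fwd=1
After 9 (visit(L)): cur=L back=1 fwd=0
After 10 (visit(F)): cur=F back=2 fwd=0
After 11 (visit(Q)): cur=Q back=3 fwd=0
After 12 (back): cur=F back=2 fwd=1
After 13 (visit(K)): cur=K back=3 fwd=0
After 14 (back): cur=F back=2 fwd=1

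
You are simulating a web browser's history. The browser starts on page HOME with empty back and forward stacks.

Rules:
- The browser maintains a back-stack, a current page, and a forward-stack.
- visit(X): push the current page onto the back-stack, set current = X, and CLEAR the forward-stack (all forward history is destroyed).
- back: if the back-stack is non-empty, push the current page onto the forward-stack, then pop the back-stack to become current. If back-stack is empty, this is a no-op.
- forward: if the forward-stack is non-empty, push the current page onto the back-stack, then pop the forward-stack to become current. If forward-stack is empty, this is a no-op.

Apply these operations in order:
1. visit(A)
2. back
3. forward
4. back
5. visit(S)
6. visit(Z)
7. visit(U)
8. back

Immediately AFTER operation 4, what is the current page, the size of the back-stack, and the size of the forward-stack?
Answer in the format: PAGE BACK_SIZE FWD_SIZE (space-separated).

After 1 (visit(A)): cur=A back=1 fwd=0
After 2 (back): cur=HOME back=0 fwd=1
After 3 (forward): cur=A back=1 fwd=0
After 4 (back): cur=HOME back=0 fwd=1

HOME 0 1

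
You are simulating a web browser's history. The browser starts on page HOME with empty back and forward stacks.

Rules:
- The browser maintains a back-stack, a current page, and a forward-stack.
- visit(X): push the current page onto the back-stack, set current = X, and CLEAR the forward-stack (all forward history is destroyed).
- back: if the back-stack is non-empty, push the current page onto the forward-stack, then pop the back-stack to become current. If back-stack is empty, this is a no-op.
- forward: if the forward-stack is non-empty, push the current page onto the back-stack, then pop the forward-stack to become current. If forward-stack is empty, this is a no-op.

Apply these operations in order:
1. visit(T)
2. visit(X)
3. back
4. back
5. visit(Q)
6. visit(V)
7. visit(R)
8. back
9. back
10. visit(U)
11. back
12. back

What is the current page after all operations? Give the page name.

After 1 (visit(T)): cur=T back=1 fwd=0
After 2 (visit(X)): cur=X back=2 fwd=0
After 3 (back): cur=T back=1 fwd=1
After 4 (back): cur=HOME back=0 fwd=2
After 5 (visit(Q)): cur=Q back=1 fwd=0
After 6 (visit(V)): cur=V back=2 fwd=0
After 7 (visit(R)): cur=R back=3 fwd=0
After 8 (back): cur=V back=2 fwd=1
After 9 (back): cur=Q back=1 fwd=2
After 10 (visit(U)): cur=U back=2 fwd=0
After 11 (back): cur=Q back=1 fwd=1
After 12 (back): cur=HOME back=0 fwd=2

Answer: HOME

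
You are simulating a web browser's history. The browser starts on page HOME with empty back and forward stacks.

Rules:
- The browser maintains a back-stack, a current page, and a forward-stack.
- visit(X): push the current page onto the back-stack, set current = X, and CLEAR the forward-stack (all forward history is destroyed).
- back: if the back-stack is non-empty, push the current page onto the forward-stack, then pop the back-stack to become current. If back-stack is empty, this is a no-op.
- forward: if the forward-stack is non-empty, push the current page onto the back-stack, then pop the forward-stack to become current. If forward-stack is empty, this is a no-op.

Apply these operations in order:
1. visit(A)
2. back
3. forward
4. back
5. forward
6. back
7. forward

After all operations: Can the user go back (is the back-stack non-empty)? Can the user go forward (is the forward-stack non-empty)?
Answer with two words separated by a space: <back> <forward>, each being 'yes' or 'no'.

After 1 (visit(A)): cur=A back=1 fwd=0
After 2 (back): cur=HOME back=0 fwd=1
After 3 (forward): cur=A back=1 fwd=0
After 4 (back): cur=HOME back=0 fwd=1
After 5 (forward): cur=A back=1 fwd=0
After 6 (back): cur=HOME back=0 fwd=1
After 7 (forward): cur=A back=1 fwd=0

Answer: yes no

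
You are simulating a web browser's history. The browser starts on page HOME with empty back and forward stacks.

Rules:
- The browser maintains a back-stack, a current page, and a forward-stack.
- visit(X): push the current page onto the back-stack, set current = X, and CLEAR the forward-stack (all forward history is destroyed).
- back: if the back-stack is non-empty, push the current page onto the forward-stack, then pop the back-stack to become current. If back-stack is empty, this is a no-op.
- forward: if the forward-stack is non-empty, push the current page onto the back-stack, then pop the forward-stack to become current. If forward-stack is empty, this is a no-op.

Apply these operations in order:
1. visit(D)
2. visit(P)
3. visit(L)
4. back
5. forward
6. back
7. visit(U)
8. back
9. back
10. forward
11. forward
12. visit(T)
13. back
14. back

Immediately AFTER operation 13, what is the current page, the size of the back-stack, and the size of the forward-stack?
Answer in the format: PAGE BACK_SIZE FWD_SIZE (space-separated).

After 1 (visit(D)): cur=D back=1 fwd=0
After 2 (visit(P)): cur=P back=2 fwd=0
After 3 (visit(L)): cur=L back=3 fwd=0
After 4 (back): cur=P back=2 fwd=1
After 5 (forward): cur=L back=3 fwd=0
After 6 (back): cur=P back=2 fwd=1
After 7 (visit(U)): cur=U back=3 fwd=0
After 8 (back): cur=P back=2 fwd=1
After 9 (back): cur=D back=1 fwd=2
After 10 (forward): cur=P back=2 fwd=1
After 11 (forward): cur=U back=3 fwd=0
After 12 (visit(T)): cur=T back=4 fwd=0
After 13 (back): cur=U back=3 fwd=1

U 3 1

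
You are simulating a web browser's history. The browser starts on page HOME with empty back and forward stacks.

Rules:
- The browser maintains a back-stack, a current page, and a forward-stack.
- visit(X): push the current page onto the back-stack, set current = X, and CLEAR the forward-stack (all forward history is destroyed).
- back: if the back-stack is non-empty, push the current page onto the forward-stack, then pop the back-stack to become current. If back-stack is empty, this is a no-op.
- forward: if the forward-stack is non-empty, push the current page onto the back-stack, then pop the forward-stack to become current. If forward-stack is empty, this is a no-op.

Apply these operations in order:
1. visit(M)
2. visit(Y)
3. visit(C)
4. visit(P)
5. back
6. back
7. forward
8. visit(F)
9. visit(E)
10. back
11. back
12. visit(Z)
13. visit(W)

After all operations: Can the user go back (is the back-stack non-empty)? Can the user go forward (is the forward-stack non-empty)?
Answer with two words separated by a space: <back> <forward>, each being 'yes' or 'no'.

Answer: yes no

Derivation:
After 1 (visit(M)): cur=M back=1 fwd=0
After 2 (visit(Y)): cur=Y back=2 fwd=0
After 3 (visit(C)): cur=C back=3 fwd=0
After 4 (visit(P)): cur=P back=4 fwd=0
After 5 (back): cur=C back=3 fwd=1
After 6 (back): cur=Y back=2 fwd=2
After 7 (forward): cur=C back=3 fwd=1
After 8 (visit(F)): cur=F back=4 fwd=0
After 9 (visit(E)): cur=E back=5 fwd=0
After 10 (back): cur=F back=4 fwd=1
After 11 (back): cur=C back=3 fwd=2
After 12 (visit(Z)): cur=Z back=4 fwd=0
After 13 (visit(W)): cur=W back=5 fwd=0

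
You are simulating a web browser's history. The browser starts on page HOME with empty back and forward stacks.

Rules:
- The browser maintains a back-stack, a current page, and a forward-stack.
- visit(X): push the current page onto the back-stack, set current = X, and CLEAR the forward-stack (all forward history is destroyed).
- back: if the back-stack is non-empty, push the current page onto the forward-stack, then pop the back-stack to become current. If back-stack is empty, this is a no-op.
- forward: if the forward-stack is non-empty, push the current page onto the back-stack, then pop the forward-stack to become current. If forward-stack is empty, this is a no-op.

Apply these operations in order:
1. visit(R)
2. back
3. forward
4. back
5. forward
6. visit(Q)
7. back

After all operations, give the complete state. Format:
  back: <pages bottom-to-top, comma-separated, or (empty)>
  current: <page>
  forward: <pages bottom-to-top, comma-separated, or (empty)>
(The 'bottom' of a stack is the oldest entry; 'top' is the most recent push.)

Answer: back: HOME
current: R
forward: Q

Derivation:
After 1 (visit(R)): cur=R back=1 fwd=0
After 2 (back): cur=HOME back=0 fwd=1
After 3 (forward): cur=R back=1 fwd=0
After 4 (back): cur=HOME back=0 fwd=1
After 5 (forward): cur=R back=1 fwd=0
After 6 (visit(Q)): cur=Q back=2 fwd=0
After 7 (back): cur=R back=1 fwd=1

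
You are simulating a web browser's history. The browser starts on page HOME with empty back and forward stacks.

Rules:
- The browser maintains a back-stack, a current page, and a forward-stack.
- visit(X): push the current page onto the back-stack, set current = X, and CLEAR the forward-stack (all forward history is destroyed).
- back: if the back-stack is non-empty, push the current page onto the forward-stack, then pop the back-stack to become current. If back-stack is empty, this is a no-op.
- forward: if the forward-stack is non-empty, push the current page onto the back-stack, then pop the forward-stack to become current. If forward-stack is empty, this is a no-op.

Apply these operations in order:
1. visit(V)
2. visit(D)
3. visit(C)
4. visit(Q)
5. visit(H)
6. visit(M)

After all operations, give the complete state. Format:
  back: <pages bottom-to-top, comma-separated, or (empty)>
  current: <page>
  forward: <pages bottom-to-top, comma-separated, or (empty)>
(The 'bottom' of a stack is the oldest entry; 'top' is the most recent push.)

After 1 (visit(V)): cur=V back=1 fwd=0
After 2 (visit(D)): cur=D back=2 fwd=0
After 3 (visit(C)): cur=C back=3 fwd=0
After 4 (visit(Q)): cur=Q back=4 fwd=0
After 5 (visit(H)): cur=H back=5 fwd=0
After 6 (visit(M)): cur=M back=6 fwd=0

Answer: back: HOME,V,D,C,Q,H
current: M
forward: (empty)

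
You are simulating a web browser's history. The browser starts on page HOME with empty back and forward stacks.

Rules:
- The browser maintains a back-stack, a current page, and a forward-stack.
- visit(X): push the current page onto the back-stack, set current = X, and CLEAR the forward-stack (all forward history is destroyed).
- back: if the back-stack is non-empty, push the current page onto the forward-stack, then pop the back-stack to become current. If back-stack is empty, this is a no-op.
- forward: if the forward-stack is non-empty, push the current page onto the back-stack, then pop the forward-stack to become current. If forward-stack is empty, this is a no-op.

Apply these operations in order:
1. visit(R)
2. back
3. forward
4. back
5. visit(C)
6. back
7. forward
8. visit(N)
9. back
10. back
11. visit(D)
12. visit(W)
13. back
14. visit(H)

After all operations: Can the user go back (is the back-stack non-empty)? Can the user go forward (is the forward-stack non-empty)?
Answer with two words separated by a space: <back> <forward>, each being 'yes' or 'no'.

After 1 (visit(R)): cur=R back=1 fwd=0
After 2 (back): cur=HOME back=0 fwd=1
After 3 (forward): cur=R back=1 fwd=0
After 4 (back): cur=HOME back=0 fwd=1
After 5 (visit(C)): cur=C back=1 fwd=0
After 6 (back): cur=HOME back=0 fwd=1
After 7 (forward): cur=C back=1 fwd=0
After 8 (visit(N)): cur=N back=2 fwd=0
After 9 (back): cur=C back=1 fwd=1
After 10 (back): cur=HOME back=0 fwd=2
After 11 (visit(D)): cur=D back=1 fwd=0
After 12 (visit(W)): cur=W back=2 fwd=0
After 13 (back): cur=D back=1 fwd=1
After 14 (visit(H)): cur=H back=2 fwd=0

Answer: yes no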